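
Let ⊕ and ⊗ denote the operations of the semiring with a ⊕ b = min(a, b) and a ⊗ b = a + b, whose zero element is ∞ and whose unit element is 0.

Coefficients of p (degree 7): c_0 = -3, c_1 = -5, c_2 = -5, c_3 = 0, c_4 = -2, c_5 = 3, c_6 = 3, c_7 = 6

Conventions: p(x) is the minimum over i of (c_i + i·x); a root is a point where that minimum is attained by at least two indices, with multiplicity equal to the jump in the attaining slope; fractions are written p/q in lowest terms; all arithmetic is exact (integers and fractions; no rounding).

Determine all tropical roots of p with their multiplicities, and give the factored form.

hull edge (i=0, c=-3) to (i=1, c=-5): slope -2, span 1
hull edge (i=1, c=-5) to (i=2, c=-5): slope 0, span 1
hull edge (i=2, c=-5) to (i=4, c=-2): slope 3/2, span 2
hull edge (i=4, c=-2) to (i=6, c=3): slope 5/2, span 2
hull edge (i=6, c=3) to (i=7, c=6): slope 3, span 1
Factored form: p(x) = 6 ⊗ (x ⊕ (-3)) ⊗ (x ⊕ (-5/2)) ⊗ (x ⊕ (-5/2)) ⊗ (x ⊕ (-3/2)) ⊗ (x ⊕ (-3/2)) ⊗ (x ⊕ 0) ⊗ (x ⊕ 2)
Answer: roots = -3 (mult 1), -5/2 (mult 2), -3/2 (mult 2), 0 (mult 1), 2 (mult 1)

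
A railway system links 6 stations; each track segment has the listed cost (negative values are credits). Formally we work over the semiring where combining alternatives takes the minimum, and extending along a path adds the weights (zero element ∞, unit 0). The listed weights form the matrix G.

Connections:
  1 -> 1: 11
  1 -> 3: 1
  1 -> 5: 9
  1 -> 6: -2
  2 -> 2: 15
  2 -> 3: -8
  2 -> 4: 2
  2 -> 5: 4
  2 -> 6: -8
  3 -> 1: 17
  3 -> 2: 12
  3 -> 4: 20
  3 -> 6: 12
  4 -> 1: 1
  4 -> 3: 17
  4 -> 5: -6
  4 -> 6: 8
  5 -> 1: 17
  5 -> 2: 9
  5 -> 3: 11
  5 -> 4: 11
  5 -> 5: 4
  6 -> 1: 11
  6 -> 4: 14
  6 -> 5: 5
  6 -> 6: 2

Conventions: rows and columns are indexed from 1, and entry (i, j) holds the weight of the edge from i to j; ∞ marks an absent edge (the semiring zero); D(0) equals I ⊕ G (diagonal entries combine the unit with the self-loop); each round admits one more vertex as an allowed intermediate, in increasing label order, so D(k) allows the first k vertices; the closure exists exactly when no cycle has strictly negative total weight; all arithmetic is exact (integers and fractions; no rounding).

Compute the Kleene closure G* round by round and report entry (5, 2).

D(0):
  [0, ∞, 1, ∞, 9, -2]
  [∞, 0, -8, 2, 4, -8]
  [17, 12, 0, 20, ∞, 12]
  [1, ∞, 17, 0, -6, 8]
  [17, 9, 11, 11, 0, ∞]
  [11, ∞, ∞, 14, 5, 0]
D(1):
  [0, ∞, 1, ∞, 9, -2]
  [∞, 0, -8, 2, 4, -8]
  [17, 12, 0, 20, 26, 12]
  [1, ∞, 2, 0, -6, -1]
  [17, 9, 11, 11, 0, 15]
  [11, ∞, 12, 14, 5, 0]
D(2):
  [0, ∞, 1, ∞, 9, -2]
  [∞, 0, -8, 2, 4, -8]
  [17, 12, 0, 14, 16, 4]
  [1, ∞, 2, 0, -6, -1]
  [17, 9, 1, 11, 0, 1]
  [11, ∞, 12, 14, 5, 0]
D(3):
  [0, 13, 1, 15, 9, -2]
  [9, 0, -8, 2, 4, -8]
  [17, 12, 0, 14, 16, 4]
  [1, 14, 2, 0, -6, -1]
  [17, 9, 1, 11, 0, 1]
  [11, 24, 12, 14, 5, 0]
D(4):
  [0, 13, 1, 15, 9, -2]
  [3, 0, -8, 2, -4, -8]
  [15, 12, 0, 14, 8, 4]
  [1, 14, 2, 0, -6, -1]
  [12, 9, 1, 11, 0, 1]
  [11, 24, 12, 14, 5, 0]
D(5):
  [0, 13, 1, 15, 9, -2]
  [3, 0, -8, 2, -4, -8]
  [15, 12, 0, 14, 8, 4]
  [1, 3, -5, 0, -6, -5]
  [12, 9, 1, 11, 0, 1]
  [11, 14, 6, 14, 5, 0]
D(6):
  [0, 12, 1, 12, 3, -2]
  [3, 0, -8, 2, -4, -8]
  [15, 12, 0, 14, 8, 4]
  [1, 3, -5, 0, -6, -5]
  [12, 9, 1, 11, 0, 1]
  [11, 14, 6, 14, 5, 0]
Answer: G*[5][2] = 9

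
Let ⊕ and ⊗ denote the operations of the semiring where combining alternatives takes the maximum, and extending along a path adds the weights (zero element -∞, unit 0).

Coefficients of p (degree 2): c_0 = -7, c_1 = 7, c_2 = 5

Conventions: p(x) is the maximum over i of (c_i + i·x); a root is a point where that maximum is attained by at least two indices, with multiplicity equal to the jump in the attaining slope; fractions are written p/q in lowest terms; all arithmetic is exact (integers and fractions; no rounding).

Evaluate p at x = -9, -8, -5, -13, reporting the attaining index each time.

p(-9) = max(-7+0·(-9)=-7, 7+1·(-9)=-2, 5+2·(-9)=-13) = -2 (attained by i=1)
p(-8) = max(-7+0·(-8)=-7, 7+1·(-8)=-1, 5+2·(-8)=-11) = -1 (attained by i=1)
p(-5) = max(-7+0·(-5)=-7, 7+1·(-5)=2, 5+2·(-5)=-5) = 2 (attained by i=1)
p(-13) = max(-7+0·(-13)=-7, 7+1·(-13)=-6, 5+2·(-13)=-21) = -6 (attained by i=1)
Answer: p(-9) = -2; p(-8) = -1; p(-5) = 2; p(-13) = -6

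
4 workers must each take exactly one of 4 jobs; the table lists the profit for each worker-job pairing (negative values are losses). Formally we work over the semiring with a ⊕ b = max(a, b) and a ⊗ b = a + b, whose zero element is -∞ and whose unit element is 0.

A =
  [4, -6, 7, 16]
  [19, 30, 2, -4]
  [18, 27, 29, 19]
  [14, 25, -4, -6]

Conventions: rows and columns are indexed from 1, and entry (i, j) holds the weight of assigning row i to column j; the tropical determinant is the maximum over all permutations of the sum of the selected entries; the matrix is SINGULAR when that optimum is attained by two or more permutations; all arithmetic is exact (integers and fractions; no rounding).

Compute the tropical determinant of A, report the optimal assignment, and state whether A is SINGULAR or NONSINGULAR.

σ = (1, 2, 3, 4): 4 + 30 + 29 + (-6) = 57
σ = (1, 2, 4, 3): 4 + 30 + 19 + (-4) = 49
σ = (1, 3, 2, 4): 4 + 2 + 27 + (-6) = 27
σ = (1, 3, 4, 2): 4 + 2 + 19 + 25 = 50
σ = (1, 4, 2, 3): 4 + (-4) + 27 + (-4) = 23
σ = (1, 4, 3, 2): 4 + (-4) + 29 + 25 = 54
σ = (2, 1, 3, 4): (-6) + 19 + 29 + (-6) = 36
σ = (2, 1, 4, 3): (-6) + 19 + 19 + (-4) = 28
σ = (2, 3, 1, 4): (-6) + 2 + 18 + (-6) = 8
σ = (2, 3, 4, 1): (-6) + 2 + 19 + 14 = 29
σ = (2, 4, 1, 3): (-6) + (-4) + 18 + (-4) = 4
σ = (2, 4, 3, 1): (-6) + (-4) + 29 + 14 = 33
σ = (3, 1, 2, 4): 7 + 19 + 27 + (-6) = 47
σ = (3, 1, 4, 2): 7 + 19 + 19 + 25 = 70
σ = (3, 2, 1, 4): 7 + 30 + 18 + (-6) = 49
σ = (3, 2, 4, 1): 7 + 30 + 19 + 14 = 70
σ = (3, 4, 1, 2): 7 + (-4) + 18 + 25 = 46
σ = (3, 4, 2, 1): 7 + (-4) + 27 + 14 = 44
σ = (4, 1, 2, 3): 16 + 19 + 27 + (-4) = 58
σ = (4, 1, 3, 2): 16 + 19 + 29 + 25 = 89
σ = (4, 2, 1, 3): 16 + 30 + 18 + (-4) = 60
σ = (4, 2, 3, 1): 16 + 30 + 29 + 14 = 89
σ = (4, 3, 1, 2): 16 + 2 + 18 + 25 = 61
σ = (4, 3, 2, 1): 16 + 2 + 27 + 14 = 59
Optimal value attained by: σ = (4, 1, 3, 2).
Answer: det⊕(A) = 89; verdict: SINGULAR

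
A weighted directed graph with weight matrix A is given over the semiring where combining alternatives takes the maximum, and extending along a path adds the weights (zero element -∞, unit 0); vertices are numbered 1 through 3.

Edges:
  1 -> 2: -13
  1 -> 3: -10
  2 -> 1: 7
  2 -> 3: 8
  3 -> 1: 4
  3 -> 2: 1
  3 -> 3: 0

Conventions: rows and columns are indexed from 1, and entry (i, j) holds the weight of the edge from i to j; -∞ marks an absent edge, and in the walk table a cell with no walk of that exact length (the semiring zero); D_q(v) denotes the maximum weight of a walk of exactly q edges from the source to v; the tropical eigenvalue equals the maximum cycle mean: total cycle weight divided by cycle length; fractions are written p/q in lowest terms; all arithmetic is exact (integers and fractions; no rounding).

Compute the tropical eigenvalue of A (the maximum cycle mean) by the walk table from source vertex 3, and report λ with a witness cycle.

q=0: [-∞, -∞, 0]
q=1: [4, 1, 0]
q=2: [8, 1, 9]
q=3: [13, 10, 9]
Optimal cycle mean attained by: cycle 2->3->2, total 8 + 1, length 2.
Answer: λ = 9/2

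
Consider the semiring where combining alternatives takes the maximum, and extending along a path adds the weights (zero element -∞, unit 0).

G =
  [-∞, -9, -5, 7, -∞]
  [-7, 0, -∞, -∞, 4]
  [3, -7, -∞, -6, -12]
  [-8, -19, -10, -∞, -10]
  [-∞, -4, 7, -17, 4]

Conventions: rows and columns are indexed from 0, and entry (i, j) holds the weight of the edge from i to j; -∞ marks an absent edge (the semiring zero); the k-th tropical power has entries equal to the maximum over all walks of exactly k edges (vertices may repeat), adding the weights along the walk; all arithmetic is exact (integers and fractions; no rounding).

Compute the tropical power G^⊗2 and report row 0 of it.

G^⊗2:
  [-1, -9, -3, -11, -3]
  [-7, 0, 11, 0, 8]
  [-14, -6, -2, 10, -3]
  [-7, -14, -3, -1, -6]
  [10, 0, 11, 1, 8]
Answer: row 0 of G^⊗2 = [-1, -9, -3, -11, -3]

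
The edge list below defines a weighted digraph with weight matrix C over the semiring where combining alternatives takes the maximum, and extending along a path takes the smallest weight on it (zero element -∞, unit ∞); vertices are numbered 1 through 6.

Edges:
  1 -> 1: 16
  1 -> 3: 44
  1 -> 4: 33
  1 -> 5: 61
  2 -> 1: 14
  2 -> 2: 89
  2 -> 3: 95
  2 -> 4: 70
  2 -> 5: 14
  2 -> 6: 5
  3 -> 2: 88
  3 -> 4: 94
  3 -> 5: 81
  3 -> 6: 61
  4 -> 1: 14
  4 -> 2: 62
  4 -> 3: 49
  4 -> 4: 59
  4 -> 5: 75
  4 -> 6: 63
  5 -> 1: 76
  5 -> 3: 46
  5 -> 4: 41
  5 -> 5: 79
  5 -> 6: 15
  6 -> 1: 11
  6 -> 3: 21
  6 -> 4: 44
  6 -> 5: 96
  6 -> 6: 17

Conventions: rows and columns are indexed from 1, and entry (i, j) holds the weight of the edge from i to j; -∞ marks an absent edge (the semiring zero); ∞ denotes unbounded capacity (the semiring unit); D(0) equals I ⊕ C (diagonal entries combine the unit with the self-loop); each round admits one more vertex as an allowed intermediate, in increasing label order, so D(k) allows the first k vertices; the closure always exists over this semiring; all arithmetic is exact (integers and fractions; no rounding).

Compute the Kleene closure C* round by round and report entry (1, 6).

D(0):
  [∞, -∞, 44, 33, 61, -∞]
  [14, ∞, 95, 70, 14, 5]
  [-∞, 88, ∞, 94, 81, 61]
  [14, 62, 49, ∞, 75, 63]
  [76, -∞, 46, 41, ∞, 15]
  [11, -∞, 21, 44, 96, ∞]
D(1):
  [∞, -∞, 44, 33, 61, -∞]
  [14, ∞, 95, 70, 14, 5]
  [-∞, 88, ∞, 94, 81, 61]
  [14, 62, 49, ∞, 75, 63]
  [76, -∞, 46, 41, ∞, 15]
  [11, -∞, 21, 44, 96, ∞]
D(2):
  [∞, -∞, 44, 33, 61, -∞]
  [14, ∞, 95, 70, 14, 5]
  [14, 88, ∞, 94, 81, 61]
  [14, 62, 62, ∞, 75, 63]
  [76, -∞, 46, 41, ∞, 15]
  [11, -∞, 21, 44, 96, ∞]
D(3):
  [∞, 44, 44, 44, 61, 44]
  [14, ∞, 95, 94, 81, 61]
  [14, 88, ∞, 94, 81, 61]
  [14, 62, 62, ∞, 75, 63]
  [76, 46, 46, 46, ∞, 46]
  [14, 21, 21, 44, 96, ∞]
D(4):
  [∞, 44, 44, 44, 61, 44]
  [14, ∞, 95, 94, 81, 63]
  [14, 88, ∞, 94, 81, 63]
  [14, 62, 62, ∞, 75, 63]
  [76, 46, 46, 46, ∞, 46]
  [14, 44, 44, 44, 96, ∞]
D(5):
  [∞, 46, 46, 46, 61, 46]
  [76, ∞, 95, 94, 81, 63]
  [76, 88, ∞, 94, 81, 63]
  [75, 62, 62, ∞, 75, 63]
  [76, 46, 46, 46, ∞, 46]
  [76, 46, 46, 46, 96, ∞]
D(6):
  [∞, 46, 46, 46, 61, 46]
  [76, ∞, 95, 94, 81, 63]
  [76, 88, ∞, 94, 81, 63]
  [75, 62, 62, ∞, 75, 63]
  [76, 46, 46, 46, ∞, 46]
  [76, 46, 46, 46, 96, ∞]
Answer: C*[1][6] = 46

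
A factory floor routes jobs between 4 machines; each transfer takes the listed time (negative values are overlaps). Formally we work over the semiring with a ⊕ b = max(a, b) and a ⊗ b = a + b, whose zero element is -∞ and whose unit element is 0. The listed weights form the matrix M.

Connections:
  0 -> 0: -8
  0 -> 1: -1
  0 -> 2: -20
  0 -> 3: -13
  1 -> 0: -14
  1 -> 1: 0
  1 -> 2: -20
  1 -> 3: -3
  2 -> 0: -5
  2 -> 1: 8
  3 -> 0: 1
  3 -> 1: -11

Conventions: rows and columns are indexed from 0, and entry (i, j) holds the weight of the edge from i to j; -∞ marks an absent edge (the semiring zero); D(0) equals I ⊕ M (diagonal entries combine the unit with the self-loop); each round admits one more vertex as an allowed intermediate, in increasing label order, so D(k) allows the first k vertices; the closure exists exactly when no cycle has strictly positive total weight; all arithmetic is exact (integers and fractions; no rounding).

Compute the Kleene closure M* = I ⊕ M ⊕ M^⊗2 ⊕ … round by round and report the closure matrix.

D(0):
  [0, -1, -20, -13]
  [-14, 0, -20, -3]
  [-5, 8, 0, -∞]
  [1, -11, -∞, 0]
D(1):
  [0, -1, -20, -13]
  [-14, 0, -20, -3]
  [-5, 8, 0, -18]
  [1, 0, -19, 0]
D(2):
  [0, -1, -20, -4]
  [-14, 0, -20, -3]
  [-5, 8, 0, 5]
  [1, 0, -19, 0]
D(3):
  [0, -1, -20, -4]
  [-14, 0, -20, -3]
  [-5, 8, 0, 5]
  [1, 0, -19, 0]
D(4):
  [0, -1, -20, -4]
  [-2, 0, -20, -3]
  [6, 8, 0, 5]
  [1, 0, -19, 0]
Answer: M* = [[0, -1, -20, -4], [-2, 0, -20, -3], [6, 8, 0, 5], [1, 0, -19, 0]]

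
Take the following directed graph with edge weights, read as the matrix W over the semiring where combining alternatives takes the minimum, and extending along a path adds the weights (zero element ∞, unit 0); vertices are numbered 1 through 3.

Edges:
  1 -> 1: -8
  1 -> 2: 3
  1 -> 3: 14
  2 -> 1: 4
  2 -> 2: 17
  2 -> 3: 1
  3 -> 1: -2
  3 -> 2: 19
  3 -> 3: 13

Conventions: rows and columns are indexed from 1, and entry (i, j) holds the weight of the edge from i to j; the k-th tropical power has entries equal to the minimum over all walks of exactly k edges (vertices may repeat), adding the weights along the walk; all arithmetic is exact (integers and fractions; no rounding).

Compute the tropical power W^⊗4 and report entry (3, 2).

W^⊗2:
  [-16, -5, 4]
  [-4, 7, 14]
  [-10, 1, 12]
W^⊗3:
  [-24, -13, -4]
  [-12, -1, 8]
  [-18, -7, 2]
W^⊗4:
  [-32, -21, -12]
  [-20, -9, 0]
  [-26, -15, -6]
Key observation: the optimum is the walk 3->1->1->1->2, with weight (-2) + (-8) + (-8) + 3 = -15.
Optimal value attained by: walk 3->1->1->1->2.
Answer: (W^⊗4)[3][2] = -15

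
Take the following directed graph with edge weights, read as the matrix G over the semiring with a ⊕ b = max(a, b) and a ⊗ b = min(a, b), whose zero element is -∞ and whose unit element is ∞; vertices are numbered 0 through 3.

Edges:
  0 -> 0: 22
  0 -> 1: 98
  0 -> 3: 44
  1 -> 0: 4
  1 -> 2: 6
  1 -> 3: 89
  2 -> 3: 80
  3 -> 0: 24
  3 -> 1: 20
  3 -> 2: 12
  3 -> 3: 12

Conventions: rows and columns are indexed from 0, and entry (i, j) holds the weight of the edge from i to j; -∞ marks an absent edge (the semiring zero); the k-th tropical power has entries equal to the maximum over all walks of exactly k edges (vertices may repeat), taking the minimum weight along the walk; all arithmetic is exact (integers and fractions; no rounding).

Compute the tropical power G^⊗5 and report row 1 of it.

G^⊗2:
  [24, 22, 12, 89]
  [24, 20, 12, 12]
  [24, 20, 12, 12]
  [22, 24, 12, 24]
G^⊗3:
  [24, 24, 12, 24]
  [22, 24, 12, 24]
  [22, 24, 12, 24]
  [24, 22, 12, 24]
G^⊗4:
  [24, 24, 12, 24]
  [24, 22, 12, 24]
  [24, 22, 12, 24]
  [24, 24, 12, 24]
G^⊗5:
  [24, 24, 12, 24]
  [24, 24, 12, 24]
  [24, 24, 12, 24]
  [24, 24, 12, 24]
Answer: row 1 of G^⊗5 = [24, 24, 12, 24]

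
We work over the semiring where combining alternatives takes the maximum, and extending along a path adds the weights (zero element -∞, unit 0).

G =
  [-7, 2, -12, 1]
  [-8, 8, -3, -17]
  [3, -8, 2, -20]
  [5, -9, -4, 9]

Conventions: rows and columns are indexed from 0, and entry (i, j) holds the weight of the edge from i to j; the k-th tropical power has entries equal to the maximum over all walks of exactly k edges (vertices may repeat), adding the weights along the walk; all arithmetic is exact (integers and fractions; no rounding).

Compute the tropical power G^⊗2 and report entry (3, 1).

G^⊗2:
  [6, 10, -1, 10]
  [0, 16, 5, -7]
  [5, 5, 4, 4]
  [14, 7, 5, 18]
Key observation: the optimum is the walk 3->0->1, with weight 5 + 2 = 7.
Optimal value attained by: walk 3->0->1.
Answer: (G^⊗2)[3][1] = 7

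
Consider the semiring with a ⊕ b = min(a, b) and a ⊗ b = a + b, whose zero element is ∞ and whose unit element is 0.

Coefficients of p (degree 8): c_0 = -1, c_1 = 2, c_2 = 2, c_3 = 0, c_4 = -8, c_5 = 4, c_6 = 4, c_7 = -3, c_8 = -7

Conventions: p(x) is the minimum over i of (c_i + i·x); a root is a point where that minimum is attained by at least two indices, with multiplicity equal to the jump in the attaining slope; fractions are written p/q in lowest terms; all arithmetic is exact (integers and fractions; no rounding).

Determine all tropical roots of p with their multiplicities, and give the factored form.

hull edge (i=0, c=-1) to (i=4, c=-8): slope -7/4, span 4
hull edge (i=4, c=-8) to (i=8, c=-7): slope 1/4, span 4
Factored form: p(x) = -7 ⊗ (x ⊕ (-1/4)) ⊗ (x ⊕ (-1/4)) ⊗ (x ⊕ (-1/4)) ⊗ (x ⊕ (-1/4)) ⊗ (x ⊕ 7/4) ⊗ (x ⊕ 7/4) ⊗ (x ⊕ 7/4) ⊗ (x ⊕ 7/4)
Answer: roots = -1/4 (mult 4), 7/4 (mult 4)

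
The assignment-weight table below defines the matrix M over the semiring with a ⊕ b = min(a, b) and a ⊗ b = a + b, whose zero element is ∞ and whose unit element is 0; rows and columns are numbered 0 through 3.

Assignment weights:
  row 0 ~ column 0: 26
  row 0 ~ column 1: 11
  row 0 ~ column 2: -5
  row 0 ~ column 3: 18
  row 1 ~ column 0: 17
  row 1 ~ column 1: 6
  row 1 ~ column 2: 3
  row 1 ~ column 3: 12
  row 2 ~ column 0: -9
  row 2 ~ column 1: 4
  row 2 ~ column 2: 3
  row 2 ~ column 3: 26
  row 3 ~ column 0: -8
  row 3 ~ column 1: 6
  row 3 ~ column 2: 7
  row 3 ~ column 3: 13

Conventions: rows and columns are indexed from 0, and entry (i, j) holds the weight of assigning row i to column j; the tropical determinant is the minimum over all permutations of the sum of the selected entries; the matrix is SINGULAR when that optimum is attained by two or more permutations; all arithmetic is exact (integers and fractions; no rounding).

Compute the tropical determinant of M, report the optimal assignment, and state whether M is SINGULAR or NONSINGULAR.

σ = (0, 1, 2, 3): 26 + 6 + 3 + 13 = 48
σ = (0, 1, 3, 2): 26 + 6 + 26 + 7 = 65
σ = (0, 2, 1, 3): 26 + 3 + 4 + 13 = 46
σ = (0, 2, 3, 1): 26 + 3 + 26 + 6 = 61
σ = (0, 3, 1, 2): 26 + 12 + 4 + 7 = 49
σ = (0, 3, 2, 1): 26 + 12 + 3 + 6 = 47
σ = (1, 0, 2, 3): 11 + 17 + 3 + 13 = 44
σ = (1, 0, 3, 2): 11 + 17 + 26 + 7 = 61
σ = (1, 2, 0, 3): 11 + 3 + (-9) + 13 = 18
σ = (1, 2, 3, 0): 11 + 3 + 26 + (-8) = 32
σ = (1, 3, 0, 2): 11 + 12 + (-9) + 7 = 21
σ = (1, 3, 2, 0): 11 + 12 + 3 + (-8) = 18
σ = (2, 0, 1, 3): (-5) + 17 + 4 + 13 = 29
σ = (2, 0, 3, 1): (-5) + 17 + 26 + 6 = 44
σ = (2, 1, 0, 3): (-5) + 6 + (-9) + 13 = 5
σ = (2, 1, 3, 0): (-5) + 6 + 26 + (-8) = 19
σ = (2, 3, 0, 1): (-5) + 12 + (-9) + 6 = 4
σ = (2, 3, 1, 0): (-5) + 12 + 4 + (-8) = 3
σ = (3, 0, 1, 2): 18 + 17 + 4 + 7 = 46
σ = (3, 0, 2, 1): 18 + 17 + 3 + 6 = 44
σ = (3, 1, 0, 2): 18 + 6 + (-9) + 7 = 22
σ = (3, 1, 2, 0): 18 + 6 + 3 + (-8) = 19
σ = (3, 2, 0, 1): 18 + 3 + (-9) + 6 = 18
σ = (3, 2, 1, 0): 18 + 3 + 4 + (-8) = 17
Optimal value attained by: σ = (2, 3, 1, 0).
Answer: det⊕(M) = 3; verdict: NONSINGULAR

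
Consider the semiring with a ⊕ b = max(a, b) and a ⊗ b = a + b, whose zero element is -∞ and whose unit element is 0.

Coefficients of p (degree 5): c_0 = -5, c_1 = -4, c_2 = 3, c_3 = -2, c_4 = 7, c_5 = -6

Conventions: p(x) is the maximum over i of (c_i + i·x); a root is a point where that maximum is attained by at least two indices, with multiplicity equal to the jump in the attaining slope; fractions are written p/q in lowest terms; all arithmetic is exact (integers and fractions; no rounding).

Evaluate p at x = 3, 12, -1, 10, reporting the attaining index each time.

p(3) = max(-5+0·3=-5, -4+1·3=-1, 3+2·3=9, -2+3·3=7, 7+4·3=19, -6+5·3=9) = 19 (attained by i=4)
p(12) = max(-5+0·12=-5, -4+1·12=8, 3+2·12=27, -2+3·12=34, 7+4·12=55, -6+5·12=54) = 55 (attained by i=4)
p(-1) = max(-5+0·(-1)=-5, -4+1·(-1)=-5, 3+2·(-1)=1, -2+3·(-1)=-5, 7+4·(-1)=3, -6+5·(-1)=-11) = 3 (attained by i=4)
p(10) = max(-5+0·10=-5, -4+1·10=6, 3+2·10=23, -2+3·10=28, 7+4·10=47, -6+5·10=44) = 47 (attained by i=4)
Answer: p(3) = 19; p(12) = 55; p(-1) = 3; p(10) = 47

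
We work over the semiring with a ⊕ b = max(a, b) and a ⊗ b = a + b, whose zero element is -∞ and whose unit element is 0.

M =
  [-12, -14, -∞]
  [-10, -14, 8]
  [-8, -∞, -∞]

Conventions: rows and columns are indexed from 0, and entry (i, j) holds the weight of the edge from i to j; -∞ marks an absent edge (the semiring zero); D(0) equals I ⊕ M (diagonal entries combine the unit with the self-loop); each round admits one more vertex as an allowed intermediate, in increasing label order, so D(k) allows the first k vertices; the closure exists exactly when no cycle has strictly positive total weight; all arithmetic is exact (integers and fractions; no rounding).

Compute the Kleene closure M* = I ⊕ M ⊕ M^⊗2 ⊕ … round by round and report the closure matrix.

D(0):
  [0, -14, -∞]
  [-10, 0, 8]
  [-8, -∞, 0]
D(1):
  [0, -14, -∞]
  [-10, 0, 8]
  [-8, -22, 0]
D(2):
  [0, -14, -6]
  [-10, 0, 8]
  [-8, -22, 0]
D(3):
  [0, -14, -6]
  [0, 0, 8]
  [-8, -22, 0]
Answer: M* = [[0, -14, -6], [0, 0, 8], [-8, -22, 0]]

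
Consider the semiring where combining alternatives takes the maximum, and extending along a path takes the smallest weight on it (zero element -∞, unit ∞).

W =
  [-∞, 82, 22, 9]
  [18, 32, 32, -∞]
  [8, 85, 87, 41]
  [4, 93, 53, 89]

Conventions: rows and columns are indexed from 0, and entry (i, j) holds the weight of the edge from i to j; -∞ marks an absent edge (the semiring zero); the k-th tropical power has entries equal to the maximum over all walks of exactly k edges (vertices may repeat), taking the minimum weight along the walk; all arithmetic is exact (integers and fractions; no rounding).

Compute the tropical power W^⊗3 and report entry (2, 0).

W^⊗2:
  [18, 32, 32, 22]
  [18, 32, 32, 32]
  [18, 85, 87, 41]
  [18, 89, 53, 89]
W^⊗3:
  [18, 32, 32, 32]
  [18, 32, 32, 32]
  [18, 85, 87, 41]
  [18, 89, 53, 89]
Key observation: the optimum is the walk 2->1->1->0, with weight 85 min 32 min 18 = 18.
Optimal value attained by: walk 2->1->1->0.
Answer: (W^⊗3)[2][0] = 18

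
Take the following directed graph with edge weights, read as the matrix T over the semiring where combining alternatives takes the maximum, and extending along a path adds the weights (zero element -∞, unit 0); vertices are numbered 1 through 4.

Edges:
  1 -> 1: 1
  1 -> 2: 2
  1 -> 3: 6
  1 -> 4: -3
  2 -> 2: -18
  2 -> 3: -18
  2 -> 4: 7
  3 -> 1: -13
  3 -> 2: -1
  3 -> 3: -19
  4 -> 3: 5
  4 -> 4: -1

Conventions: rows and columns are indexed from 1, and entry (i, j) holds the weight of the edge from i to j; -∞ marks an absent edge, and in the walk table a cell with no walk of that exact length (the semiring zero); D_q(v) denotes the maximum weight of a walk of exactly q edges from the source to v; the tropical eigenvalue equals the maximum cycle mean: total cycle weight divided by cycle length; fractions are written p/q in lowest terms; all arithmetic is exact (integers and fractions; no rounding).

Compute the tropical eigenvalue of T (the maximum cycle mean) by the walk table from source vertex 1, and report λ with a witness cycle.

q=0: [0, -∞, -∞, -∞]
q=1: [1, 2, 6, -3]
q=2: [2, 5, 7, 9]
q=3: [3, 6, 14, 12]
q=4: [4, 13, 17, 13]
Optimal cycle mean attained by: cycle 2->4->3->2, total 7 + 5 + (-1), length 3.
Answer: λ = 11/3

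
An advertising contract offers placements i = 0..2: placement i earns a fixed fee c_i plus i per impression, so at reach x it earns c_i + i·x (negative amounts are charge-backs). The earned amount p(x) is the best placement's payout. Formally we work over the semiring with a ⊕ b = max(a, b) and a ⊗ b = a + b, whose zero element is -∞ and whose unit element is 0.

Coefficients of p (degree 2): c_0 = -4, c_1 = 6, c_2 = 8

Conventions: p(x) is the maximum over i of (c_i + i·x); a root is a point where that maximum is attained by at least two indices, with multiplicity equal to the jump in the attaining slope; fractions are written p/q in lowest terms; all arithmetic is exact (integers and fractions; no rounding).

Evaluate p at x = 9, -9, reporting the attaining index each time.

p(9) = max(-4+0·9=-4, 6+1·9=15, 8+2·9=26) = 26 (attained by i=2)
p(-9) = max(-4+0·(-9)=-4, 6+1·(-9)=-3, 8+2·(-9)=-10) = -3 (attained by i=1)
Answer: p(9) = 26; p(-9) = -3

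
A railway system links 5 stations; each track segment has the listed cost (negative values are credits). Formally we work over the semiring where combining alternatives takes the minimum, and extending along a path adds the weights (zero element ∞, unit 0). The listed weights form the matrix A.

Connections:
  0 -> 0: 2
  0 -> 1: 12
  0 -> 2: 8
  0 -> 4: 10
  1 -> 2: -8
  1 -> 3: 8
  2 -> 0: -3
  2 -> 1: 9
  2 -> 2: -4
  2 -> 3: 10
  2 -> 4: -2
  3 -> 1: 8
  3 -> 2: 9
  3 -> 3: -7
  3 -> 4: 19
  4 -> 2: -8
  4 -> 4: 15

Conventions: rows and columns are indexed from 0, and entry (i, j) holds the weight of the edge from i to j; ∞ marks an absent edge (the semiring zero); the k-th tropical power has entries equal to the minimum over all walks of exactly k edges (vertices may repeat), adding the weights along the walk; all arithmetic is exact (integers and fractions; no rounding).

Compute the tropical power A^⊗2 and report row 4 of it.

A^⊗2:
  [4, 14, 2, 18, 6]
  [-11, 1, -12, 1, -10]
  [-7, 5, -10, 3, -6]
  [6, 1, 0, -14, 7]
  [-11, 1, -12, 2, -10]
Answer: row 4 of A^⊗2 = [-11, 1, -12, 2, -10]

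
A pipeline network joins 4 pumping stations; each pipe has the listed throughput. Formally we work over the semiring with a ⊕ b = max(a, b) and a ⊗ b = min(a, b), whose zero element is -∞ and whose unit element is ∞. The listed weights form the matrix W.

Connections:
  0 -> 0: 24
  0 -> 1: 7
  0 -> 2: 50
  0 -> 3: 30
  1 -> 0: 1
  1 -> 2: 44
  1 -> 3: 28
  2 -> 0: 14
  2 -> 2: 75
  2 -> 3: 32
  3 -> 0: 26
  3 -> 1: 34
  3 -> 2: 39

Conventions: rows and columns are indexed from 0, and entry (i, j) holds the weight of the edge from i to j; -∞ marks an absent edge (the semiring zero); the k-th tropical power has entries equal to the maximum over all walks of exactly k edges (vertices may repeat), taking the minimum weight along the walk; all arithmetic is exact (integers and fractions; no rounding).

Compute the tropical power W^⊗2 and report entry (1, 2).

W^⊗2:
  [26, 30, 50, 32]
  [26, 28, 44, 32]
  [26, 32, 75, 32]
  [24, 7, 39, 32]
Key observation: the optimum is the walk 1->2->2, with weight 44 min 75 = 44.
Optimal value attained by: walk 1->2->2.
Answer: (W^⊗2)[1][2] = 44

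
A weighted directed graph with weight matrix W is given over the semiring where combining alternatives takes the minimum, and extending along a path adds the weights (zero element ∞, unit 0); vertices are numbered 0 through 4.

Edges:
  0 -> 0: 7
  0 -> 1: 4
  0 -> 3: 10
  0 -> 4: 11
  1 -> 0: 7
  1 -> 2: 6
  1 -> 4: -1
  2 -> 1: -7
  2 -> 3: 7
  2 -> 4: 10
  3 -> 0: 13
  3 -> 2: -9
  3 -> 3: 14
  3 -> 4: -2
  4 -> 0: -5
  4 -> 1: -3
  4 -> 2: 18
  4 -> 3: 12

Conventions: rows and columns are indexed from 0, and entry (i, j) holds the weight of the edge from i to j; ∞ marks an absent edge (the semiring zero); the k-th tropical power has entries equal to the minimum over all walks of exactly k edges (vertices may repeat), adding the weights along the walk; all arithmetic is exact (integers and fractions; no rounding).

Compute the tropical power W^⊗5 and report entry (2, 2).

W^⊗2:
  [6, 8, 1, 17, 3]
  [-6, -4, 17, 11, 16]
  [0, 7, -2, 21, -8]
  [-7, -16, 5, -2, 1]
  [2, -1, 3, 5, -4]
W^⊗3:
  [-2, -6, 8, 8, 7]
  [1, -2, 2, 4, -5]
  [-13, -11, 10, 4, 6]
  [-9, -3, -11, 3, -17]
  [-9, -7, -4, 8, -2]
W^⊗4:
  [1, 1, -1, 8, -7]
  [-10, -8, -5, 7, -3]
  [-6, -9, -5, -3, -12]
  [-22, -20, -6, -5, -4]
  [-7, -11, -1, 1, -8]
W^⊗5:
  [-12, -10, -1, 5, 0]
  [-8, -12, -2, 0, -9]
  [-17, -15, -12, 0, -10]
  [-15, -18, -14, -12, -21]
  [-13, -11, -8, 3, -12]
Key observation: the optimum is the walk 2->1->4->0->3->2, with weight (-7) + (-1) + (-5) + 10 + (-9) = -12.
Optimal value attained by: walk 2->1->4->0->3->2.
Answer: (W^⊗5)[2][2] = -12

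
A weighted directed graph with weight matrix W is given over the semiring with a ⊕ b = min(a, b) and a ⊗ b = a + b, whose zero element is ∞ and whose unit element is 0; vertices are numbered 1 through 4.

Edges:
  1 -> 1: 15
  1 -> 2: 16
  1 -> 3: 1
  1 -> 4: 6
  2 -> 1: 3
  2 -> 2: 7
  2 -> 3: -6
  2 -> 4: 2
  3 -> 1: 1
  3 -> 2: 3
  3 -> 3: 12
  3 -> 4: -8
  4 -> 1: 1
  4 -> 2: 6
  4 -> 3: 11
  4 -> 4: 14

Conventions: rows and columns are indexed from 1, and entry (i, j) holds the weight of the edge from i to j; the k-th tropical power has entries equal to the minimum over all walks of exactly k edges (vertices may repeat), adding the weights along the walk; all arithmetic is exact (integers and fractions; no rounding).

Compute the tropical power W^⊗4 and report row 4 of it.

W^⊗2:
  [2, 4, 10, -7]
  [-5, -3, 1, -14]
  [-7, -2, -3, 4]
  [9, 13, 0, 3]
W^⊗3:
  [-6, -1, -2, 2]
  [-13, -8, -9, -7]
  [-2, 0, -8, -11]
  [1, 3, 7, -8]
W^⊗4:
  [-1, 1, -7, -10]
  [-8, -6, -14, -17]
  [-10, -5, -6, -16]
  [-7, -2, -3, -1]
Answer: row 4 of W^⊗4 = [-7, -2, -3, -1]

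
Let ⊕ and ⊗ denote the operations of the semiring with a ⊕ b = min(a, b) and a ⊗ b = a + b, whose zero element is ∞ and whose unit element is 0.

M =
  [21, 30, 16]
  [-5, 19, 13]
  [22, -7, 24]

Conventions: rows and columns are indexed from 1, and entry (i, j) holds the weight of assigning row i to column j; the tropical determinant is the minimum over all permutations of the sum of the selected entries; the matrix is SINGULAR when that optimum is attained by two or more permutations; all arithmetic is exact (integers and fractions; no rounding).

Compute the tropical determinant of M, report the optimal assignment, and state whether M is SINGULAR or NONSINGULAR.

σ = (1, 2, 3): 21 + 19 + 24 = 64
σ = (1, 3, 2): 21 + 13 + (-7) = 27
σ = (2, 1, 3): 30 + (-5) + 24 = 49
σ = (2, 3, 1): 30 + 13 + 22 = 65
σ = (3, 1, 2): 16 + (-5) + (-7) = 4
σ = (3, 2, 1): 16 + 19 + 22 = 57
Optimal value attained by: σ = (3, 1, 2).
Answer: det⊕(M) = 4; verdict: NONSINGULAR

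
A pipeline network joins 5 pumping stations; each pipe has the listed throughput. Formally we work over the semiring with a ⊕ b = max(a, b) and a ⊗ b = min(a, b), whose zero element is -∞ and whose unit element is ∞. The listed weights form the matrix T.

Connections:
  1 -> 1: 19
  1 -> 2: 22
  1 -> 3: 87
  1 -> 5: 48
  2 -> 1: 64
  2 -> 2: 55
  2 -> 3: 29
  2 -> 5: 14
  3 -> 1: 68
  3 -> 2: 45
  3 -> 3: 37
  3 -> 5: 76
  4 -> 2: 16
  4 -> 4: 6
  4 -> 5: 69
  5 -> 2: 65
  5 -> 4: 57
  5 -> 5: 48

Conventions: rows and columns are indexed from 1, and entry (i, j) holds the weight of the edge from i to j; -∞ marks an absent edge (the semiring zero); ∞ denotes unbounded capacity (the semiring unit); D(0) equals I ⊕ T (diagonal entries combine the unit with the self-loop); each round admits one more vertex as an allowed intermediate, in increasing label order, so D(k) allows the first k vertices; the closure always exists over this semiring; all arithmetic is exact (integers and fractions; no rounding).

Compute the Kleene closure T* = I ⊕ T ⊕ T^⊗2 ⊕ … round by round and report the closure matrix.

D(0):
  [∞, 22, 87, -∞, 48]
  [64, ∞, 29, -∞, 14]
  [68, 45, ∞, -∞, 76]
  [-∞, 16, -∞, ∞, 69]
  [-∞, 65, -∞, 57, ∞]
D(1):
  [∞, 22, 87, -∞, 48]
  [64, ∞, 64, -∞, 48]
  [68, 45, ∞, -∞, 76]
  [-∞, 16, -∞, ∞, 69]
  [-∞, 65, -∞, 57, ∞]
D(2):
  [∞, 22, 87, -∞, 48]
  [64, ∞, 64, -∞, 48]
  [68, 45, ∞, -∞, 76]
  [16, 16, 16, ∞, 69]
  [64, 65, 64, 57, ∞]
D(3):
  [∞, 45, 87, -∞, 76]
  [64, ∞, 64, -∞, 64]
  [68, 45, ∞, -∞, 76]
  [16, 16, 16, ∞, 69]
  [64, 65, 64, 57, ∞]
D(4):
  [∞, 45, 87, -∞, 76]
  [64, ∞, 64, -∞, 64]
  [68, 45, ∞, -∞, 76]
  [16, 16, 16, ∞, 69]
  [64, 65, 64, 57, ∞]
D(5):
  [∞, 65, 87, 57, 76]
  [64, ∞, 64, 57, 64]
  [68, 65, ∞, 57, 76]
  [64, 65, 64, ∞, 69]
  [64, 65, 64, 57, ∞]
Answer: T* = [[∞, 65, 87, 57, 76], [64, ∞, 64, 57, 64], [68, 65, ∞, 57, 76], [64, 65, 64, ∞, 69], [64, 65, 64, 57, ∞]]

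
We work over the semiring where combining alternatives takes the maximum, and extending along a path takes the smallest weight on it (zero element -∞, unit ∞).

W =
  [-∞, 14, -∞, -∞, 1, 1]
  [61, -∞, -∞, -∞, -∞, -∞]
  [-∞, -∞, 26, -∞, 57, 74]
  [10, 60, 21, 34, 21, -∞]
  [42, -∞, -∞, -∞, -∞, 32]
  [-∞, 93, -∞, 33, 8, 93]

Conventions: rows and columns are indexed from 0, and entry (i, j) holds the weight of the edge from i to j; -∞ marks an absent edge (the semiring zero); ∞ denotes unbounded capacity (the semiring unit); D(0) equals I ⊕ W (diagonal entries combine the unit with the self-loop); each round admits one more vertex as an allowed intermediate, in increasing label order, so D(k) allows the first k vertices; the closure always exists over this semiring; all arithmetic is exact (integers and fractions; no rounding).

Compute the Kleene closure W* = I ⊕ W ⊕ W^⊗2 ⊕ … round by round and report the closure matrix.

D(0):
  [∞, 14, -∞, -∞, 1, 1]
  [61, ∞, -∞, -∞, -∞, -∞]
  [-∞, -∞, ∞, -∞, 57, 74]
  [10, 60, 21, ∞, 21, -∞]
  [42, -∞, -∞, -∞, ∞, 32]
  [-∞, 93, -∞, 33, 8, ∞]
D(1):
  [∞, 14, -∞, -∞, 1, 1]
  [61, ∞, -∞, -∞, 1, 1]
  [-∞, -∞, ∞, -∞, 57, 74]
  [10, 60, 21, ∞, 21, 1]
  [42, 14, -∞, -∞, ∞, 32]
  [-∞, 93, -∞, 33, 8, ∞]
D(2):
  [∞, 14, -∞, -∞, 1, 1]
  [61, ∞, -∞, -∞, 1, 1]
  [-∞, -∞, ∞, -∞, 57, 74]
  [60, 60, 21, ∞, 21, 1]
  [42, 14, -∞, -∞, ∞, 32]
  [61, 93, -∞, 33, 8, ∞]
D(3):
  [∞, 14, -∞, -∞, 1, 1]
  [61, ∞, -∞, -∞, 1, 1]
  [-∞, -∞, ∞, -∞, 57, 74]
  [60, 60, 21, ∞, 21, 21]
  [42, 14, -∞, -∞, ∞, 32]
  [61, 93, -∞, 33, 8, ∞]
D(4):
  [∞, 14, -∞, -∞, 1, 1]
  [61, ∞, -∞, -∞, 1, 1]
  [-∞, -∞, ∞, -∞, 57, 74]
  [60, 60, 21, ∞, 21, 21]
  [42, 14, -∞, -∞, ∞, 32]
  [61, 93, 21, 33, 21, ∞]
D(5):
  [∞, 14, -∞, -∞, 1, 1]
  [61, ∞, -∞, -∞, 1, 1]
  [42, 14, ∞, -∞, 57, 74]
  [60, 60, 21, ∞, 21, 21]
  [42, 14, -∞, -∞, ∞, 32]
  [61, 93, 21, 33, 21, ∞]
D(6):
  [∞, 14, 1, 1, 1, 1]
  [61, ∞, 1, 1, 1, 1]
  [61, 74, ∞, 33, 57, 74]
  [60, 60, 21, ∞, 21, 21]
  [42, 32, 21, 32, ∞, 32]
  [61, 93, 21, 33, 21, ∞]
Answer: W* = [[∞, 14, 1, 1, 1, 1], [61, ∞, 1, 1, 1, 1], [61, 74, ∞, 33, 57, 74], [60, 60, 21, ∞, 21, 21], [42, 32, 21, 32, ∞, 32], [61, 93, 21, 33, 21, ∞]]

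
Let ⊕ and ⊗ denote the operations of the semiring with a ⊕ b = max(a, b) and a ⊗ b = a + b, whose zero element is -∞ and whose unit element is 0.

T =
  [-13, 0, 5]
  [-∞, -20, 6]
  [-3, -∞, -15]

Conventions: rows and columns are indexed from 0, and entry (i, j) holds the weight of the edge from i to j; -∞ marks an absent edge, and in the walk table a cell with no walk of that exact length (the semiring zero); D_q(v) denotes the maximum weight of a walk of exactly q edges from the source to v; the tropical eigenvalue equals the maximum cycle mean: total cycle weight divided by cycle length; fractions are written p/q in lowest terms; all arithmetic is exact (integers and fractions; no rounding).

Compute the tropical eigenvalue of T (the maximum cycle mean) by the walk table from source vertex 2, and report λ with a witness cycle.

q=0: [-∞, -∞, 0]
q=1: [-3, -∞, -15]
q=2: [-16, -3, 2]
q=3: [-1, -16, 3]
Optimal cycle mean attained by: cycle 0->1->2->0, total 0 + 6 + (-3), length 3.
Answer: λ = 1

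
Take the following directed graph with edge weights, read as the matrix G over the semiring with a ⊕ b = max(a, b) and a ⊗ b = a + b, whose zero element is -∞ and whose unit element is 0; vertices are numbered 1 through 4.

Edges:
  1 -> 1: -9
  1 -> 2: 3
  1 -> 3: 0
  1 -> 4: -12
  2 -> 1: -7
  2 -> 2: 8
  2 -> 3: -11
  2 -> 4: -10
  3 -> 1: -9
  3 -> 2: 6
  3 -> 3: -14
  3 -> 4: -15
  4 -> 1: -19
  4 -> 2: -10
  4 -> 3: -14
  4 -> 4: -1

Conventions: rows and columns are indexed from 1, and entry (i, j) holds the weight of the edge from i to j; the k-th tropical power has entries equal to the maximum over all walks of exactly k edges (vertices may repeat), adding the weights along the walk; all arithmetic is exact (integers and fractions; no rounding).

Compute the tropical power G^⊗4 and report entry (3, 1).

G^⊗2:
  [-4, 11, -8, -7]
  [1, 16, -3, -2]
  [-1, 14, -5, -4]
  [-17, -2, -15, -2]
G^⊗3:
  [4, 19, 0, 1]
  [9, 24, 5, 6]
  [7, 22, 3, 4]
  [-9, 6, -13, -3]
G^⊗4:
  [12, 27, 8, 9]
  [17, 32, 13, 14]
  [15, 30, 11, 12]
  [-1, 14, -5, -4]
Key observation: the optimum is the walk 3->2->2->2->1, with weight 6 + 8 + 8 + (-7) = 15.
Optimal value attained by: walk 3->2->2->2->1.
Answer: (G^⊗4)[3][1] = 15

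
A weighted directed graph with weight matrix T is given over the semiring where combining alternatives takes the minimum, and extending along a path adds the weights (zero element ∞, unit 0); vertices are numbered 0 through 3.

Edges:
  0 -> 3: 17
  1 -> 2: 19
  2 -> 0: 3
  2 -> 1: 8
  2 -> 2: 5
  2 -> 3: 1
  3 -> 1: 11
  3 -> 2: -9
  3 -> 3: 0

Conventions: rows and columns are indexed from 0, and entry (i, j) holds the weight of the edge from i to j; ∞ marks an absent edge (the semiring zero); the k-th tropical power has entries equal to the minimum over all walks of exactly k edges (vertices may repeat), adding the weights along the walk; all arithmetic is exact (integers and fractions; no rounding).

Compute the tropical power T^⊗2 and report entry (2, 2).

T^⊗2:
  [∞, 28, 8, 17]
  [22, 27, 24, 20]
  [8, 12, -8, 1]
  [-6, -1, -9, -8]
Key observation: the optimum is the walk 2->3->2, with weight 1 + (-9) = -8.
Optimal value attained by: walk 2->3->2.
Answer: (T^⊗2)[2][2] = -8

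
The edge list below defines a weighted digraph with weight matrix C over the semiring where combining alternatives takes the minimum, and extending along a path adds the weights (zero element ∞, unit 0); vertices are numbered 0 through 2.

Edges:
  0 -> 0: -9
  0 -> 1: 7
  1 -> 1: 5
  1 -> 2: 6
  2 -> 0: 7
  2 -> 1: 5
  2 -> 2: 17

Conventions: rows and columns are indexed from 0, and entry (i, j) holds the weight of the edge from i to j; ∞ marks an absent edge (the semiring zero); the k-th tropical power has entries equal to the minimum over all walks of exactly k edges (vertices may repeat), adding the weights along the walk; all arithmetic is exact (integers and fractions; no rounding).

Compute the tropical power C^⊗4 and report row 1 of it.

C^⊗2:
  [-18, -2, 13]
  [13, 10, 11]
  [-2, 10, 11]
C^⊗3:
  [-27, -11, 4]
  [4, 15, 16]
  [-11, 5, 16]
C^⊗4:
  [-36, -20, -5]
  [-5, 11, 21]
  [-20, -4, 11]
Answer: row 1 of C^⊗4 = [-5, 11, 21]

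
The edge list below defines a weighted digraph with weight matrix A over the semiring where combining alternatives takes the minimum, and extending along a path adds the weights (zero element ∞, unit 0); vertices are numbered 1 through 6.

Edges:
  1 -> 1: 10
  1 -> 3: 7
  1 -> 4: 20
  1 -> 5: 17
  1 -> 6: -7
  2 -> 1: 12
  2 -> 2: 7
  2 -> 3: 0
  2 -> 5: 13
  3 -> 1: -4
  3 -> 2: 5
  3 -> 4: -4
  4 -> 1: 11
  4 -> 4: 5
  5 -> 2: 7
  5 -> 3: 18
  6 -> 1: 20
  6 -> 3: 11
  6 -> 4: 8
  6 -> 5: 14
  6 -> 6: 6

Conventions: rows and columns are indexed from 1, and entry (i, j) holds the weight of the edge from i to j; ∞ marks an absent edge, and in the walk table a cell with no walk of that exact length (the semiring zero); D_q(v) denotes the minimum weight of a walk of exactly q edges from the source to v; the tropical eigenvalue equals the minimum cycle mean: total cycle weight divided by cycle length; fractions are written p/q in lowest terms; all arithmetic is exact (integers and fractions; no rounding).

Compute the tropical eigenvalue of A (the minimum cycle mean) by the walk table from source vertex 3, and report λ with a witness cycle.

q=0: [∞, ∞, 0, ∞, ∞, ∞]
q=1: [-4, 5, ∞, -4, ∞, ∞]
q=2: [6, 12, 3, 1, 13, -11]
q=3: [-1, 8, 0, -3, 3, -5]
q=4: [-4, 5, 6, -4, 9, -8]
q=5: [2, 11, 3, 0, 6, -11]
q=6: [-1, 8, 0, -3, 3, -5]
Optimal cycle mean attained by: cycle 1->6->3->1, total (-7) + 11 + (-4), length 3.
Answer: λ = 0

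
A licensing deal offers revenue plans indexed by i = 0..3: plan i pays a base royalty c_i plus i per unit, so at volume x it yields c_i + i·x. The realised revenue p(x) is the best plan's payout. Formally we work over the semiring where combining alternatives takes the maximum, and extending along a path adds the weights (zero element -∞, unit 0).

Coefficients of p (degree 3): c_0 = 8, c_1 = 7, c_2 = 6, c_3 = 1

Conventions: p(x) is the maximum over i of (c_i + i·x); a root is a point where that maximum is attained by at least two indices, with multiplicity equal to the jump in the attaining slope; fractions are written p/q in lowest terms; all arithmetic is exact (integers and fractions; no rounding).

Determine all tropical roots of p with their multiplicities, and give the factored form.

hull edge (i=0, c=8) to (i=2, c=6): slope -1, span 2
hull edge (i=2, c=6) to (i=3, c=1): slope -5, span 1
Factored form: p(x) = 1 ⊗ (x ⊕ 1) ⊗ (x ⊕ 1) ⊗ (x ⊕ 5)
Answer: roots = 1 (mult 2), 5 (mult 1)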